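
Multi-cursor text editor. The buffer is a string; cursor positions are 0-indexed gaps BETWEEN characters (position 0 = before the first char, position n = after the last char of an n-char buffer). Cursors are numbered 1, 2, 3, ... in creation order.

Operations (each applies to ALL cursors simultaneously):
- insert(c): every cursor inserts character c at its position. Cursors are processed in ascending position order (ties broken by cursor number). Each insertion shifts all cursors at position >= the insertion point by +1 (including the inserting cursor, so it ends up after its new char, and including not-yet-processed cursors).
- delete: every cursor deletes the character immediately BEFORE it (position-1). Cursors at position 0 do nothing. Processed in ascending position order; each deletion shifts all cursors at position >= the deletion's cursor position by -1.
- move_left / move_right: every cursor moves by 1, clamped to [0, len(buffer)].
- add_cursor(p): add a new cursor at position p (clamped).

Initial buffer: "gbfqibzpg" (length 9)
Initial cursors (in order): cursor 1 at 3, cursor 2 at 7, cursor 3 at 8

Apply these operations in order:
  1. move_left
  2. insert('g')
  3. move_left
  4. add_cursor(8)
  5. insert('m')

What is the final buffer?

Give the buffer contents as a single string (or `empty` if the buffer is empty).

Answer: gbmgfqibmgmzmgpg

Derivation:
After op 1 (move_left): buffer="gbfqibzpg" (len 9), cursors c1@2 c2@6 c3@7, authorship .........
After op 2 (insert('g')): buffer="gbgfqibgzgpg" (len 12), cursors c1@3 c2@8 c3@10, authorship ..1....2.3..
After op 3 (move_left): buffer="gbgfqibgzgpg" (len 12), cursors c1@2 c2@7 c3@9, authorship ..1....2.3..
After op 4 (add_cursor(8)): buffer="gbgfqibgzgpg" (len 12), cursors c1@2 c2@7 c4@8 c3@9, authorship ..1....2.3..
After op 5 (insert('m')): buffer="gbmgfqibmgmzmgpg" (len 16), cursors c1@3 c2@9 c4@11 c3@13, authorship ..11....224.33..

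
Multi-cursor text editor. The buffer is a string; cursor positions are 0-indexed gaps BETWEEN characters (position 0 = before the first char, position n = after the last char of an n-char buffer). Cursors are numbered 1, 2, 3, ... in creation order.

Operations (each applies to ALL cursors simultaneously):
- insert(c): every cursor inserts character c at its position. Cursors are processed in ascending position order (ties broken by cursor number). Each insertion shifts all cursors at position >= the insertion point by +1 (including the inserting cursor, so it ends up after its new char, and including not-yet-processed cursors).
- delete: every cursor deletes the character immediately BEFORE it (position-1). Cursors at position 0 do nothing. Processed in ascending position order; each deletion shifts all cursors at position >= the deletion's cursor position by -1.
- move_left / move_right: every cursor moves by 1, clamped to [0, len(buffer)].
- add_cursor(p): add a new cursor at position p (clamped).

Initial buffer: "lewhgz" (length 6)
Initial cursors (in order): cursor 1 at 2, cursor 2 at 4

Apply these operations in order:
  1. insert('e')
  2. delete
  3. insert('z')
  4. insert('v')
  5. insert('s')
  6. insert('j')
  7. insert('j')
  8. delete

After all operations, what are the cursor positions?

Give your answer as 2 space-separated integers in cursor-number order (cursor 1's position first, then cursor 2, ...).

Answer: 6 12

Derivation:
After op 1 (insert('e')): buffer="leewhegz" (len 8), cursors c1@3 c2@6, authorship ..1..2..
After op 2 (delete): buffer="lewhgz" (len 6), cursors c1@2 c2@4, authorship ......
After op 3 (insert('z')): buffer="lezwhzgz" (len 8), cursors c1@3 c2@6, authorship ..1..2..
After op 4 (insert('v')): buffer="lezvwhzvgz" (len 10), cursors c1@4 c2@8, authorship ..11..22..
After op 5 (insert('s')): buffer="lezvswhzvsgz" (len 12), cursors c1@5 c2@10, authorship ..111..222..
After op 6 (insert('j')): buffer="lezvsjwhzvsjgz" (len 14), cursors c1@6 c2@12, authorship ..1111..2222..
After op 7 (insert('j')): buffer="lezvsjjwhzvsjjgz" (len 16), cursors c1@7 c2@14, authorship ..11111..22222..
After op 8 (delete): buffer="lezvsjwhzvsjgz" (len 14), cursors c1@6 c2@12, authorship ..1111..2222..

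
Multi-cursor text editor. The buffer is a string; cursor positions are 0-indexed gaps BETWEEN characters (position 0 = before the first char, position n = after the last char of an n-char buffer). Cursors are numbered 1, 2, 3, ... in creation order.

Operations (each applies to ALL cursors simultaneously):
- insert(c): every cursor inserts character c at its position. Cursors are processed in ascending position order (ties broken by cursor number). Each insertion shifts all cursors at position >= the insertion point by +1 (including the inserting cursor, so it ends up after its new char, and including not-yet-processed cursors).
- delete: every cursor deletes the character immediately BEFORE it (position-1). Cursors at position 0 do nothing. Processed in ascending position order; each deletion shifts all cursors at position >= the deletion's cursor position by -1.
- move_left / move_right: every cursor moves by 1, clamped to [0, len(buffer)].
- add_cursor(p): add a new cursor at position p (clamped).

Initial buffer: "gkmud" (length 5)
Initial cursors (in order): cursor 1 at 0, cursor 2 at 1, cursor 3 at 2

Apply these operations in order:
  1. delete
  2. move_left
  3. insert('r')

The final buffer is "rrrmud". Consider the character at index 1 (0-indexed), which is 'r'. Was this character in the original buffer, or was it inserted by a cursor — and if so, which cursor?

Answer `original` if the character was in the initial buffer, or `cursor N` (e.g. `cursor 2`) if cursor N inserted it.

After op 1 (delete): buffer="mud" (len 3), cursors c1@0 c2@0 c3@0, authorship ...
After op 2 (move_left): buffer="mud" (len 3), cursors c1@0 c2@0 c3@0, authorship ...
After op 3 (insert('r')): buffer="rrrmud" (len 6), cursors c1@3 c2@3 c3@3, authorship 123...
Authorship (.=original, N=cursor N): 1 2 3 . . .
Index 1: author = 2

Answer: cursor 2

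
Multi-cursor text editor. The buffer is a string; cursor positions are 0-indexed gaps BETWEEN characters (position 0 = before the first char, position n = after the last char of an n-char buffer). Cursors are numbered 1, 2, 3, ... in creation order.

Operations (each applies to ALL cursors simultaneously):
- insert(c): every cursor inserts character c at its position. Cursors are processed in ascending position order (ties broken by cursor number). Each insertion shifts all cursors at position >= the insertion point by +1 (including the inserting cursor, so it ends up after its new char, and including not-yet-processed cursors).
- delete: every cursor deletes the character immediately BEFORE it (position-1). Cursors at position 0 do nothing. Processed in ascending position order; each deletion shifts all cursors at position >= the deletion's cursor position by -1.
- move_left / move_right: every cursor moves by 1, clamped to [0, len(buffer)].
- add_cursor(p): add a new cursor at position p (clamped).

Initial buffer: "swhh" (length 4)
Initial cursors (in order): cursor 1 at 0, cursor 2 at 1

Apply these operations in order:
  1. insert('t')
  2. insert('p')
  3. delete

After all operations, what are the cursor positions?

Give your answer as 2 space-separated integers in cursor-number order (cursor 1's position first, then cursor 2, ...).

Answer: 1 3

Derivation:
After op 1 (insert('t')): buffer="tstwhh" (len 6), cursors c1@1 c2@3, authorship 1.2...
After op 2 (insert('p')): buffer="tpstpwhh" (len 8), cursors c1@2 c2@5, authorship 11.22...
After op 3 (delete): buffer="tstwhh" (len 6), cursors c1@1 c2@3, authorship 1.2...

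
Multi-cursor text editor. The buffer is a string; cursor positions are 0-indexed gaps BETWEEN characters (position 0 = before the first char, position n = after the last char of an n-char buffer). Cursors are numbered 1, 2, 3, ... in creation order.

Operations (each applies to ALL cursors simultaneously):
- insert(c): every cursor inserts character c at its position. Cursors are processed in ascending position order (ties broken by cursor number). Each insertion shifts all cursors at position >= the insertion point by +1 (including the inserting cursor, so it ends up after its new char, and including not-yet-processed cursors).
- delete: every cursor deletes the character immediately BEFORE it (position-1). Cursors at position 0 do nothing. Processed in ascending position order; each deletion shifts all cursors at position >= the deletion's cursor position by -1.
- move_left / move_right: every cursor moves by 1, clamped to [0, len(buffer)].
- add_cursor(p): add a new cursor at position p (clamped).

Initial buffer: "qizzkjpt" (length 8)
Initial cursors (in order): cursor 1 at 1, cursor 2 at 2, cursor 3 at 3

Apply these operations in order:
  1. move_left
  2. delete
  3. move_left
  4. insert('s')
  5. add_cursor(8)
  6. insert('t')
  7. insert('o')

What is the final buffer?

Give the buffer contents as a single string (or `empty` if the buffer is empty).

Answer: ssstttooozzkjptot

Derivation:
After op 1 (move_left): buffer="qizzkjpt" (len 8), cursors c1@0 c2@1 c3@2, authorship ........
After op 2 (delete): buffer="zzkjpt" (len 6), cursors c1@0 c2@0 c3@0, authorship ......
After op 3 (move_left): buffer="zzkjpt" (len 6), cursors c1@0 c2@0 c3@0, authorship ......
After op 4 (insert('s')): buffer="ssszzkjpt" (len 9), cursors c1@3 c2@3 c3@3, authorship 123......
After op 5 (add_cursor(8)): buffer="ssszzkjpt" (len 9), cursors c1@3 c2@3 c3@3 c4@8, authorship 123......
After op 6 (insert('t')): buffer="ssstttzzkjptt" (len 13), cursors c1@6 c2@6 c3@6 c4@12, authorship 123123.....4.
After op 7 (insert('o')): buffer="ssstttooozzkjptot" (len 17), cursors c1@9 c2@9 c3@9 c4@16, authorship 123123123.....44.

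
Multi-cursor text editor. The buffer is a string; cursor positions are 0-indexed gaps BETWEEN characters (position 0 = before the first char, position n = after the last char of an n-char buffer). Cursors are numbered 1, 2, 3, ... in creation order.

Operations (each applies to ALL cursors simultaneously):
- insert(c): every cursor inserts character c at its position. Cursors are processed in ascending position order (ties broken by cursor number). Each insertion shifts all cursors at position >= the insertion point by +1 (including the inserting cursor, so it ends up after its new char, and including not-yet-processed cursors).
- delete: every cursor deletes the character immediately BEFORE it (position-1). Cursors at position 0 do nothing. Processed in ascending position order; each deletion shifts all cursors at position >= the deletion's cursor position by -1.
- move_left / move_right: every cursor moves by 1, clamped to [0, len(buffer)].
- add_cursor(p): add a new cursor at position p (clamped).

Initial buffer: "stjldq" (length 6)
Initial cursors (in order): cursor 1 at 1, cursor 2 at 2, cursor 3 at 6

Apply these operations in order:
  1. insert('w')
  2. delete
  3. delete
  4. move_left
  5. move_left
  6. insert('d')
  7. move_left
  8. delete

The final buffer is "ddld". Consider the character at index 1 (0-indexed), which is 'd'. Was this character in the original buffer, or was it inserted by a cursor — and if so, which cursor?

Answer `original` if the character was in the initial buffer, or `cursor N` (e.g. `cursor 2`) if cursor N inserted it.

After op 1 (insert('w')): buffer="swtwjldqw" (len 9), cursors c1@2 c2@4 c3@9, authorship .1.2....3
After op 2 (delete): buffer="stjldq" (len 6), cursors c1@1 c2@2 c3@6, authorship ......
After op 3 (delete): buffer="jld" (len 3), cursors c1@0 c2@0 c3@3, authorship ...
After op 4 (move_left): buffer="jld" (len 3), cursors c1@0 c2@0 c3@2, authorship ...
After op 5 (move_left): buffer="jld" (len 3), cursors c1@0 c2@0 c3@1, authorship ...
After op 6 (insert('d')): buffer="ddjdld" (len 6), cursors c1@2 c2@2 c3@4, authorship 12.3..
After op 7 (move_left): buffer="ddjdld" (len 6), cursors c1@1 c2@1 c3@3, authorship 12.3..
After op 8 (delete): buffer="ddld" (len 4), cursors c1@0 c2@0 c3@1, authorship 23..
Authorship (.=original, N=cursor N): 2 3 . .
Index 1: author = 3

Answer: cursor 3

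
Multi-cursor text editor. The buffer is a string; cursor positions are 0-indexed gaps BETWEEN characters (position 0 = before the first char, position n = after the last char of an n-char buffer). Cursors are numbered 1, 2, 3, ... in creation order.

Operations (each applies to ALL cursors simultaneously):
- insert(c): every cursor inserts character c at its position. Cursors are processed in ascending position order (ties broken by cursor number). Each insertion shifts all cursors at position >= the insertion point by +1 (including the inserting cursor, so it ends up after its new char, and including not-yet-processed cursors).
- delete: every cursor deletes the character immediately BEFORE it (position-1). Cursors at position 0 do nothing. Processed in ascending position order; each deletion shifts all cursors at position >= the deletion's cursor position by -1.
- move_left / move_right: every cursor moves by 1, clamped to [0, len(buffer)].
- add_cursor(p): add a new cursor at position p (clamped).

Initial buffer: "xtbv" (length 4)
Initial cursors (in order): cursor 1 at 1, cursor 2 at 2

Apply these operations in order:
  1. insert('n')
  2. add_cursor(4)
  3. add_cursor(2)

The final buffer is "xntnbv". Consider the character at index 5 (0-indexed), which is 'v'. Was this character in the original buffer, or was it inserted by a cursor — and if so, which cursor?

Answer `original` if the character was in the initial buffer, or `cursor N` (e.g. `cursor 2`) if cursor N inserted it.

After op 1 (insert('n')): buffer="xntnbv" (len 6), cursors c1@2 c2@4, authorship .1.2..
After op 2 (add_cursor(4)): buffer="xntnbv" (len 6), cursors c1@2 c2@4 c3@4, authorship .1.2..
After op 3 (add_cursor(2)): buffer="xntnbv" (len 6), cursors c1@2 c4@2 c2@4 c3@4, authorship .1.2..
Authorship (.=original, N=cursor N): . 1 . 2 . .
Index 5: author = original

Answer: original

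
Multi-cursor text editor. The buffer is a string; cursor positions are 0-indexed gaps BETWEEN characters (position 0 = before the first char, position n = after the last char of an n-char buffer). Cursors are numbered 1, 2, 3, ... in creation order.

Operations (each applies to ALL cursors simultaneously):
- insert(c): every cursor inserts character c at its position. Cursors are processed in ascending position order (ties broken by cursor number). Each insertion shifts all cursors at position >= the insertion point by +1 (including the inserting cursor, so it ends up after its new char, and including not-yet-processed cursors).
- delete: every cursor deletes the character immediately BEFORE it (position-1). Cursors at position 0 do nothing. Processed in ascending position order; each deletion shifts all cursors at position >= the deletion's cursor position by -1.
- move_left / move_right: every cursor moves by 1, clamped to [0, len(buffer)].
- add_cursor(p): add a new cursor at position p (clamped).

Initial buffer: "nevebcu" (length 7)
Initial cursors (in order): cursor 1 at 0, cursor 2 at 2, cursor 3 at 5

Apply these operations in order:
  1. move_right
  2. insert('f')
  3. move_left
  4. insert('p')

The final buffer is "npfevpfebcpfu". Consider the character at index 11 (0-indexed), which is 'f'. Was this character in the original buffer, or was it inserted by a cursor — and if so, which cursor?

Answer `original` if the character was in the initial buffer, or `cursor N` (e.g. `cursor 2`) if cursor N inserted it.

Answer: cursor 3

Derivation:
After op 1 (move_right): buffer="nevebcu" (len 7), cursors c1@1 c2@3 c3@6, authorship .......
After op 2 (insert('f')): buffer="nfevfebcfu" (len 10), cursors c1@2 c2@5 c3@9, authorship .1..2...3.
After op 3 (move_left): buffer="nfevfebcfu" (len 10), cursors c1@1 c2@4 c3@8, authorship .1..2...3.
After op 4 (insert('p')): buffer="npfevpfebcpfu" (len 13), cursors c1@2 c2@6 c3@11, authorship .11..22...33.
Authorship (.=original, N=cursor N): . 1 1 . . 2 2 . . . 3 3 .
Index 11: author = 3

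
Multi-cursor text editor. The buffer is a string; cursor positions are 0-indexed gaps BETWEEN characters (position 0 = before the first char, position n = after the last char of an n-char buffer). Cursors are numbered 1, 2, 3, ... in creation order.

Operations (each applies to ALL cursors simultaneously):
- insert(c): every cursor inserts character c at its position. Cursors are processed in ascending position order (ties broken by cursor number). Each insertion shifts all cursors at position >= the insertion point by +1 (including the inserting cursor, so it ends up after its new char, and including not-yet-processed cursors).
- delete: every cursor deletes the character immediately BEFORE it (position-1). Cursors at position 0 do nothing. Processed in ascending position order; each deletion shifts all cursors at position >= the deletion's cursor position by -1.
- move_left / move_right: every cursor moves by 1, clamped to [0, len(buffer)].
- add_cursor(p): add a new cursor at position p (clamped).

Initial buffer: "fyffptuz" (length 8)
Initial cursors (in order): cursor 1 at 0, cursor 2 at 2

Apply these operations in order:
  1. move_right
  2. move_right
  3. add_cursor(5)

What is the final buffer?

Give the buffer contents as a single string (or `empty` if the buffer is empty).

Answer: fyffptuz

Derivation:
After op 1 (move_right): buffer="fyffptuz" (len 8), cursors c1@1 c2@3, authorship ........
After op 2 (move_right): buffer="fyffptuz" (len 8), cursors c1@2 c2@4, authorship ........
After op 3 (add_cursor(5)): buffer="fyffptuz" (len 8), cursors c1@2 c2@4 c3@5, authorship ........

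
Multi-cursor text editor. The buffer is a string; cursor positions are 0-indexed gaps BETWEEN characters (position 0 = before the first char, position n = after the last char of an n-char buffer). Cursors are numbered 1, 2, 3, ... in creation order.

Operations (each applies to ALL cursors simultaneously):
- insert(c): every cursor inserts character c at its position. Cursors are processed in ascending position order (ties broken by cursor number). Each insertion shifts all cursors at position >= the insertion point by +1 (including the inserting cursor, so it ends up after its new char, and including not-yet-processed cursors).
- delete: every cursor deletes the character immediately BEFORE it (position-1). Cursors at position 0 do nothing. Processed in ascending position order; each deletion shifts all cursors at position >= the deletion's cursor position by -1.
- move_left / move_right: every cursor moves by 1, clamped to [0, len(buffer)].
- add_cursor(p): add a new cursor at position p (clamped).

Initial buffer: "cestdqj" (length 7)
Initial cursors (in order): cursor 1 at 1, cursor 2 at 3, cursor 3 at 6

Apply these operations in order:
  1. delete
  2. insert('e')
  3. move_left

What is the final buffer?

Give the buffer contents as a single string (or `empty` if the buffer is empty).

Answer: eeetdej

Derivation:
After op 1 (delete): buffer="etdj" (len 4), cursors c1@0 c2@1 c3@3, authorship ....
After op 2 (insert('e')): buffer="eeetdej" (len 7), cursors c1@1 c2@3 c3@6, authorship 1.2..3.
After op 3 (move_left): buffer="eeetdej" (len 7), cursors c1@0 c2@2 c3@5, authorship 1.2..3.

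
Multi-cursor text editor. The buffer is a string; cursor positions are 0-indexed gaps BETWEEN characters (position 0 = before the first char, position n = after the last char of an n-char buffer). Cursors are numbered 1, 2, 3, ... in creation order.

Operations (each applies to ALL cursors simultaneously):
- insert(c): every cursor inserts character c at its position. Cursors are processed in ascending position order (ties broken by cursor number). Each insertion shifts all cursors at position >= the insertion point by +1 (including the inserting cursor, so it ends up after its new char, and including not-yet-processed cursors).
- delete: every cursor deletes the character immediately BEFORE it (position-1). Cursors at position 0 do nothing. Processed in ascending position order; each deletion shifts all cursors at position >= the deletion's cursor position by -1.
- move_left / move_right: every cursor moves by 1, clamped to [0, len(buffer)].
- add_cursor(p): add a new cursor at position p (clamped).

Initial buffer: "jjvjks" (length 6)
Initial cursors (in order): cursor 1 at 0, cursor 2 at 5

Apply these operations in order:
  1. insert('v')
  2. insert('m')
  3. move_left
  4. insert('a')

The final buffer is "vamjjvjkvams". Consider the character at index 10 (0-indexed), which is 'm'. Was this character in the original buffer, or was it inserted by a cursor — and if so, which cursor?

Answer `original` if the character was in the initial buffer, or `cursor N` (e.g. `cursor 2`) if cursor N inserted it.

Answer: cursor 2

Derivation:
After op 1 (insert('v')): buffer="vjjvjkvs" (len 8), cursors c1@1 c2@7, authorship 1.....2.
After op 2 (insert('m')): buffer="vmjjvjkvms" (len 10), cursors c1@2 c2@9, authorship 11.....22.
After op 3 (move_left): buffer="vmjjvjkvms" (len 10), cursors c1@1 c2@8, authorship 11.....22.
After op 4 (insert('a')): buffer="vamjjvjkvams" (len 12), cursors c1@2 c2@10, authorship 111.....222.
Authorship (.=original, N=cursor N): 1 1 1 . . . . . 2 2 2 .
Index 10: author = 2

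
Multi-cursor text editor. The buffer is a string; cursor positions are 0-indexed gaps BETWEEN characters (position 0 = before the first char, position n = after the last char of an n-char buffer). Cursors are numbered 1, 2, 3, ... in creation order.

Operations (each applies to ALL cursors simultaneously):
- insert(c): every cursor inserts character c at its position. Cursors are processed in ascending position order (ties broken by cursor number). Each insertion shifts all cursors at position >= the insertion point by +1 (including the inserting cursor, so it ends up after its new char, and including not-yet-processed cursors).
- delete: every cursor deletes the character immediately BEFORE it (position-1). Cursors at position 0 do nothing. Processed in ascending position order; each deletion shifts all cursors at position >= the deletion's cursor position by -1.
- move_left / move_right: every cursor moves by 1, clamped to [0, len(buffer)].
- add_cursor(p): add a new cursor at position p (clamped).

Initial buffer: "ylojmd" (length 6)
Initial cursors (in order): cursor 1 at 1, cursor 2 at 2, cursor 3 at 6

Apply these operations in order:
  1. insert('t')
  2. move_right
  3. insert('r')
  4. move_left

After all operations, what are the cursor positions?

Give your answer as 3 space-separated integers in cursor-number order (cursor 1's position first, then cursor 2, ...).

Answer: 3 6 11

Derivation:
After op 1 (insert('t')): buffer="ytltojmdt" (len 9), cursors c1@2 c2@4 c3@9, authorship .1.2....3
After op 2 (move_right): buffer="ytltojmdt" (len 9), cursors c1@3 c2@5 c3@9, authorship .1.2....3
After op 3 (insert('r')): buffer="ytlrtorjmdtr" (len 12), cursors c1@4 c2@7 c3@12, authorship .1.12.2...33
After op 4 (move_left): buffer="ytlrtorjmdtr" (len 12), cursors c1@3 c2@6 c3@11, authorship .1.12.2...33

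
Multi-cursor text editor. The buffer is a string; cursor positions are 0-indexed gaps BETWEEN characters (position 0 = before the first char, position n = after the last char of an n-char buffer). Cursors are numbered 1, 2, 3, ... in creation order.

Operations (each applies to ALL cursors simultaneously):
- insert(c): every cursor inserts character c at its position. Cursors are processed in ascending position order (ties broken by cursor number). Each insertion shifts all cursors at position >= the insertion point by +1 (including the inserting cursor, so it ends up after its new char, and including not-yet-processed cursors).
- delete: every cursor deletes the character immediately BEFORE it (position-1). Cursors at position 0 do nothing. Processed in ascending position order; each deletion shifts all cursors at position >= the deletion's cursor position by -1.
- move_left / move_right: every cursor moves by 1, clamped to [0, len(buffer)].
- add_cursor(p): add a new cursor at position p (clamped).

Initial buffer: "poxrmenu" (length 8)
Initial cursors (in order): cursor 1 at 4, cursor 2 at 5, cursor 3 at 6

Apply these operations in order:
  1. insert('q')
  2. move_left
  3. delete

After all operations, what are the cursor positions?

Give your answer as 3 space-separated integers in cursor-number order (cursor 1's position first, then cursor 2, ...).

Answer: 3 4 5

Derivation:
After op 1 (insert('q')): buffer="poxrqmqeqnu" (len 11), cursors c1@5 c2@7 c3@9, authorship ....1.2.3..
After op 2 (move_left): buffer="poxrqmqeqnu" (len 11), cursors c1@4 c2@6 c3@8, authorship ....1.2.3..
After op 3 (delete): buffer="poxqqqnu" (len 8), cursors c1@3 c2@4 c3@5, authorship ...123..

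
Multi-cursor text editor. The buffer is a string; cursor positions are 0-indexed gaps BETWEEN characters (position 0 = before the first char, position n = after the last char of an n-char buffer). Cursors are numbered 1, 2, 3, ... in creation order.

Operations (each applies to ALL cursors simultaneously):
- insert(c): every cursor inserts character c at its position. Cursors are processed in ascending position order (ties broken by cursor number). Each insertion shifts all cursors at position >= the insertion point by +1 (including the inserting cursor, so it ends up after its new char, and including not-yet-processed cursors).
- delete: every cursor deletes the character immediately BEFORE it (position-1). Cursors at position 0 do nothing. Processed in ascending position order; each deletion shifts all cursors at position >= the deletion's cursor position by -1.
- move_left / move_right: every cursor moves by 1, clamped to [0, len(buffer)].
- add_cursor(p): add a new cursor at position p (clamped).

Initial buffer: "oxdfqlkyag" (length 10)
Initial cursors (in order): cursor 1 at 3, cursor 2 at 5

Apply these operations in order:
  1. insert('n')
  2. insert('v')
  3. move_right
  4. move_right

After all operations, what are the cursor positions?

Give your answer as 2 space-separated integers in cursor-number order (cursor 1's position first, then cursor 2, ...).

After op 1 (insert('n')): buffer="oxdnfqnlkyag" (len 12), cursors c1@4 c2@7, authorship ...1..2.....
After op 2 (insert('v')): buffer="oxdnvfqnvlkyag" (len 14), cursors c1@5 c2@9, authorship ...11..22.....
After op 3 (move_right): buffer="oxdnvfqnvlkyag" (len 14), cursors c1@6 c2@10, authorship ...11..22.....
After op 4 (move_right): buffer="oxdnvfqnvlkyag" (len 14), cursors c1@7 c2@11, authorship ...11..22.....

Answer: 7 11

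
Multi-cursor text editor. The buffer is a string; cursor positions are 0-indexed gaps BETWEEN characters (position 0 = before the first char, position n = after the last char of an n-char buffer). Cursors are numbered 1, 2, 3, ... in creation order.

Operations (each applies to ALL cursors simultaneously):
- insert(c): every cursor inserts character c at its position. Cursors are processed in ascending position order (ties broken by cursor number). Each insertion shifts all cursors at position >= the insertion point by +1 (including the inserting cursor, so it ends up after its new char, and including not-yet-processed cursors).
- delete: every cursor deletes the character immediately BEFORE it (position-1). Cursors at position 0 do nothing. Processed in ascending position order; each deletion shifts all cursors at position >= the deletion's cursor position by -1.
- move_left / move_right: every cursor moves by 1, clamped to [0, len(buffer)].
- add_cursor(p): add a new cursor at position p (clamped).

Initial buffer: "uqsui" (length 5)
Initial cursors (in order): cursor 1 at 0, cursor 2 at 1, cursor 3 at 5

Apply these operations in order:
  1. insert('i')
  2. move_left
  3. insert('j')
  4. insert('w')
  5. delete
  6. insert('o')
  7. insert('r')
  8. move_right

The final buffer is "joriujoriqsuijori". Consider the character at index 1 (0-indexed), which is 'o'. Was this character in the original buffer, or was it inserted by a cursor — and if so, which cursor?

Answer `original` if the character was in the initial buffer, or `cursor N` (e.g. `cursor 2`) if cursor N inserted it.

After op 1 (insert('i')): buffer="iuiqsuii" (len 8), cursors c1@1 c2@3 c3@8, authorship 1.2....3
After op 2 (move_left): buffer="iuiqsuii" (len 8), cursors c1@0 c2@2 c3@7, authorship 1.2....3
After op 3 (insert('j')): buffer="jiujiqsuiji" (len 11), cursors c1@1 c2@4 c3@10, authorship 11.22....33
After op 4 (insert('w')): buffer="jwiujwiqsuijwi" (len 14), cursors c1@2 c2@6 c3@13, authorship 111.222....333
After op 5 (delete): buffer="jiujiqsuiji" (len 11), cursors c1@1 c2@4 c3@10, authorship 11.22....33
After op 6 (insert('o')): buffer="joiujoiqsuijoi" (len 14), cursors c1@2 c2@6 c3@13, authorship 111.222....333
After op 7 (insert('r')): buffer="joriujoriqsuijori" (len 17), cursors c1@3 c2@8 c3@16, authorship 1111.2222....3333
After op 8 (move_right): buffer="joriujoriqsuijori" (len 17), cursors c1@4 c2@9 c3@17, authorship 1111.2222....3333
Authorship (.=original, N=cursor N): 1 1 1 1 . 2 2 2 2 . . . . 3 3 3 3
Index 1: author = 1

Answer: cursor 1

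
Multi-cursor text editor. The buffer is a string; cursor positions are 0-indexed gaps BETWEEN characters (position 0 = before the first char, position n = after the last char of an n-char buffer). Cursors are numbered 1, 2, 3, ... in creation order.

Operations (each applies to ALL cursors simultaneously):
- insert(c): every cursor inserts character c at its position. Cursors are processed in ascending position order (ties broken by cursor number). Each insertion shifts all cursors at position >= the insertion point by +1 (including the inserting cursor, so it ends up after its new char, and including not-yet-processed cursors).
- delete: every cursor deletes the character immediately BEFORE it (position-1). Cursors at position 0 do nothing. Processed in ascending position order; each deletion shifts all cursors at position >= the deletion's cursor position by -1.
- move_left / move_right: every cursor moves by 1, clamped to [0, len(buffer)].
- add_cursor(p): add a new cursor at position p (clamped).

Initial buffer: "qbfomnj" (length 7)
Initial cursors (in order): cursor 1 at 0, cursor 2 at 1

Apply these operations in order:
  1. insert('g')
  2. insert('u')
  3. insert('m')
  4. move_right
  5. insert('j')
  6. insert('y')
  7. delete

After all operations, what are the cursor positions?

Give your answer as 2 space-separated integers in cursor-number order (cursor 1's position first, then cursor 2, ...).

Answer: 5 10

Derivation:
After op 1 (insert('g')): buffer="gqgbfomnj" (len 9), cursors c1@1 c2@3, authorship 1.2......
After op 2 (insert('u')): buffer="guqgubfomnj" (len 11), cursors c1@2 c2@5, authorship 11.22......
After op 3 (insert('m')): buffer="gumqgumbfomnj" (len 13), cursors c1@3 c2@7, authorship 111.222......
After op 4 (move_right): buffer="gumqgumbfomnj" (len 13), cursors c1@4 c2@8, authorship 111.222......
After op 5 (insert('j')): buffer="gumqjgumbjfomnj" (len 15), cursors c1@5 c2@10, authorship 111.1222.2.....
After op 6 (insert('y')): buffer="gumqjygumbjyfomnj" (len 17), cursors c1@6 c2@12, authorship 111.11222.22.....
After op 7 (delete): buffer="gumqjgumbjfomnj" (len 15), cursors c1@5 c2@10, authorship 111.1222.2.....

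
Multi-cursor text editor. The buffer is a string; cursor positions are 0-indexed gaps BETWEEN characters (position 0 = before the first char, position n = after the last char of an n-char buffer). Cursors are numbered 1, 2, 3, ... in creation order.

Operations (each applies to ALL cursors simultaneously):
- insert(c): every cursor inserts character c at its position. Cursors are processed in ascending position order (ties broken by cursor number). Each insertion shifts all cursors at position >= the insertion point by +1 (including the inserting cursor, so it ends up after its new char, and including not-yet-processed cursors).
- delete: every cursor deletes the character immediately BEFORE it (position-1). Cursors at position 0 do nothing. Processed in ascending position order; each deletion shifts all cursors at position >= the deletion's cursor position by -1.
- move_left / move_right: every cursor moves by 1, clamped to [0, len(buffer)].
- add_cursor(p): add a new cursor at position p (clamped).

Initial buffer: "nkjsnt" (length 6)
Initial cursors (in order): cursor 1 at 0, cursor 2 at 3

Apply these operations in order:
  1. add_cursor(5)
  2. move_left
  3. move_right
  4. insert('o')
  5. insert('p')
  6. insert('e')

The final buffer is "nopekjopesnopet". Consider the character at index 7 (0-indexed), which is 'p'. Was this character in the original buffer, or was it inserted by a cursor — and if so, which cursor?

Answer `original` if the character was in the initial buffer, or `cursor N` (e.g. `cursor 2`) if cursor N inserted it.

Answer: cursor 2

Derivation:
After op 1 (add_cursor(5)): buffer="nkjsnt" (len 6), cursors c1@0 c2@3 c3@5, authorship ......
After op 2 (move_left): buffer="nkjsnt" (len 6), cursors c1@0 c2@2 c3@4, authorship ......
After op 3 (move_right): buffer="nkjsnt" (len 6), cursors c1@1 c2@3 c3@5, authorship ......
After op 4 (insert('o')): buffer="nokjosnot" (len 9), cursors c1@2 c2@5 c3@8, authorship .1..2..3.
After op 5 (insert('p')): buffer="nopkjopsnopt" (len 12), cursors c1@3 c2@7 c3@11, authorship .11..22..33.
After op 6 (insert('e')): buffer="nopekjopesnopet" (len 15), cursors c1@4 c2@9 c3@14, authorship .111..222..333.
Authorship (.=original, N=cursor N): . 1 1 1 . . 2 2 2 . . 3 3 3 .
Index 7: author = 2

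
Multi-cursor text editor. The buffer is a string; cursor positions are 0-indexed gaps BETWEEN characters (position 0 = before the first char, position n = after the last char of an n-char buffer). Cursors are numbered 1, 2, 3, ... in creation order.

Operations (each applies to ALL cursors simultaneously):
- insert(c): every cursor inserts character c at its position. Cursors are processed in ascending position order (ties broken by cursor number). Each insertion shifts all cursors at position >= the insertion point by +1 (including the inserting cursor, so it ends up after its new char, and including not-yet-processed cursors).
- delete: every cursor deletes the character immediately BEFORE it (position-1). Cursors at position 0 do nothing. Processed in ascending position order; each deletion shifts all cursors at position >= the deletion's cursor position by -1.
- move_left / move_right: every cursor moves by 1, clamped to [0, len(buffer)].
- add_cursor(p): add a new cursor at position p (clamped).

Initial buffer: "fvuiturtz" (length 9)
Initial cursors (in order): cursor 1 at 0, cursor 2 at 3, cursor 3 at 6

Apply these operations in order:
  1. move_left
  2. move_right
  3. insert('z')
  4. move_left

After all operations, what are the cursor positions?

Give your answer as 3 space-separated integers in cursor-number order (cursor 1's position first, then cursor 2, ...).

Answer: 1 4 8

Derivation:
After op 1 (move_left): buffer="fvuiturtz" (len 9), cursors c1@0 c2@2 c3@5, authorship .........
After op 2 (move_right): buffer="fvuiturtz" (len 9), cursors c1@1 c2@3 c3@6, authorship .........
After op 3 (insert('z')): buffer="fzvuzituzrtz" (len 12), cursors c1@2 c2@5 c3@9, authorship .1..2...3...
After op 4 (move_left): buffer="fzvuzituzrtz" (len 12), cursors c1@1 c2@4 c3@8, authorship .1..2...3...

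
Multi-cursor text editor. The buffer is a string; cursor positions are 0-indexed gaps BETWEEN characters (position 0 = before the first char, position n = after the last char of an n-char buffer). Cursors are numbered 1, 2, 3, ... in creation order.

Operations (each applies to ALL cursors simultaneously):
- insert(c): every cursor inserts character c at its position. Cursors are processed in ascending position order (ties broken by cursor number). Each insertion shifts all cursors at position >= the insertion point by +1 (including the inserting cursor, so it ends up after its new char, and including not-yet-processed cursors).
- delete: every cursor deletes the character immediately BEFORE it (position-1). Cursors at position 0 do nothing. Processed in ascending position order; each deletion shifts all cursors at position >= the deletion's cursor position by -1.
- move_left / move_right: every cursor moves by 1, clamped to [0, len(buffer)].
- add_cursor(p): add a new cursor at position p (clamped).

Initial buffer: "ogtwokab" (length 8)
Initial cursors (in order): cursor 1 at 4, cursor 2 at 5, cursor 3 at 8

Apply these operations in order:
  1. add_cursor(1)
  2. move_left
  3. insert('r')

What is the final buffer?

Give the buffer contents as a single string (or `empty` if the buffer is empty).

Answer: rogtrwrokarb

Derivation:
After op 1 (add_cursor(1)): buffer="ogtwokab" (len 8), cursors c4@1 c1@4 c2@5 c3@8, authorship ........
After op 2 (move_left): buffer="ogtwokab" (len 8), cursors c4@0 c1@3 c2@4 c3@7, authorship ........
After op 3 (insert('r')): buffer="rogtrwrokarb" (len 12), cursors c4@1 c1@5 c2@7 c3@11, authorship 4...1.2...3.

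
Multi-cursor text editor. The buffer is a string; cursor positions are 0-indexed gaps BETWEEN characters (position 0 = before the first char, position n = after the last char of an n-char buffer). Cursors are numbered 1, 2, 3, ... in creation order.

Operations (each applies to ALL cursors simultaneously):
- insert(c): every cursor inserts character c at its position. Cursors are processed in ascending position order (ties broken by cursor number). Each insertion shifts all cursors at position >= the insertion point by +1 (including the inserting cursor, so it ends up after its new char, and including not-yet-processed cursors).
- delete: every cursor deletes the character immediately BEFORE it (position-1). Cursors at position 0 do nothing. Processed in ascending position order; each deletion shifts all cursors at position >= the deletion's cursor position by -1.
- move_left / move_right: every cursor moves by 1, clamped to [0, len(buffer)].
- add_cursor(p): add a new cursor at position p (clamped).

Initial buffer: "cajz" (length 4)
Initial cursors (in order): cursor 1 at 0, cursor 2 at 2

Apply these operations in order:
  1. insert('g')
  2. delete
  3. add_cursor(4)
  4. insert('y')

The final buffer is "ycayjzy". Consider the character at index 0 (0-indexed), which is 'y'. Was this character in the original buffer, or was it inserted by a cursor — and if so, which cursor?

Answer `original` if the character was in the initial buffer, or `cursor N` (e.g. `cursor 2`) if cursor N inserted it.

After op 1 (insert('g')): buffer="gcagjz" (len 6), cursors c1@1 c2@4, authorship 1..2..
After op 2 (delete): buffer="cajz" (len 4), cursors c1@0 c2@2, authorship ....
After op 3 (add_cursor(4)): buffer="cajz" (len 4), cursors c1@0 c2@2 c3@4, authorship ....
After op 4 (insert('y')): buffer="ycayjzy" (len 7), cursors c1@1 c2@4 c3@7, authorship 1..2..3
Authorship (.=original, N=cursor N): 1 . . 2 . . 3
Index 0: author = 1

Answer: cursor 1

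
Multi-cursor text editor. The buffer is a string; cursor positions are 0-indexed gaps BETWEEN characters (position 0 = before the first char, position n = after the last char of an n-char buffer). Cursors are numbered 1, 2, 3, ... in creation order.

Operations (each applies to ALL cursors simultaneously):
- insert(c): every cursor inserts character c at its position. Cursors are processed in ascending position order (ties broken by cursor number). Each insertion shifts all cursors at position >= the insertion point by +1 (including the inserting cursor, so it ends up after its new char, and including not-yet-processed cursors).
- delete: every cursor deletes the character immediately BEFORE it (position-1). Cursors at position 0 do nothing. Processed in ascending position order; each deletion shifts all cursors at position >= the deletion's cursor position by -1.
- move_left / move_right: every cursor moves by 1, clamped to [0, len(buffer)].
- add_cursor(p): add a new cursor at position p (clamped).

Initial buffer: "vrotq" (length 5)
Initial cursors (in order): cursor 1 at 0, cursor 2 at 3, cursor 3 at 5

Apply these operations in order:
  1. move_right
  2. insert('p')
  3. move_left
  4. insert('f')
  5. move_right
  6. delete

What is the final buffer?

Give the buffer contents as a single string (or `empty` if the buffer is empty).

Answer: vfrotfqf

Derivation:
After op 1 (move_right): buffer="vrotq" (len 5), cursors c1@1 c2@4 c3@5, authorship .....
After op 2 (insert('p')): buffer="vprotpqp" (len 8), cursors c1@2 c2@6 c3@8, authorship .1...2.3
After op 3 (move_left): buffer="vprotpqp" (len 8), cursors c1@1 c2@5 c3@7, authorship .1...2.3
After op 4 (insert('f')): buffer="vfprotfpqfp" (len 11), cursors c1@2 c2@7 c3@10, authorship .11...22.33
After op 5 (move_right): buffer="vfprotfpqfp" (len 11), cursors c1@3 c2@8 c3@11, authorship .11...22.33
After op 6 (delete): buffer="vfrotfqf" (len 8), cursors c1@2 c2@6 c3@8, authorship .1...2.3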